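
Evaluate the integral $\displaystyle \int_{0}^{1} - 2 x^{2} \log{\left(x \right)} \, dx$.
$\frac{2}{9}$

Consider the simpler parametrised integral
$$J(a) = \int_{0}^{1} - 2 x^{a} \, dx = - \frac{2}{a + 1}.$$

Differentiating under the integral sign brings down a factor of $\ln x$:
$$\frac{dJ}{da} = \int_{0}^{1} - 2 x^{a} \log{\left(x \right)} \, dx = \frac{2}{\left(a + 1\right)^{2}}.$$

The integral on the left is $I$, so $I = \frac{2}{\left(a + 1\right)^{2}}$.

Setting $a = 2$:
$$I = \frac{2}{9}.$$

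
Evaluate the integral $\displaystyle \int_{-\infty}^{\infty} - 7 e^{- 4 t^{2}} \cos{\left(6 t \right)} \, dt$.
$- \frac{7 \sqrt{\pi}}{2 e^{\frac{9}{4}}}$

Let $b$ denote the cosine frequency and define $I(b) = \int_{-\infty}^{\infty} - 7 e^{- 4 t^{2}} \cos{\left(b t \right)} \, dt$.

Differentiating under the integral sign,
$$I'(b) = \int_{-\infty}^{\infty} 7 t e^{- 4 t^{2}} \sin{\left(b t \right)} \, dt.$$

Integrate $\int_{-\infty}^{\infty} t \sin(b t)\, e^{- 4 t^{2}}\, dt$ by parts with $u = \sin(b t)$ and $dv = t\, e^{- 4 t^{2}}\, dt$, giving $v = - \frac{e^{- 4 t^{2}}}{8}$. The boundary term vanishes and
$$\int_{-\infty}^{\infty} t \sin(b t)\, e^{- 4 t^{2}}\, dt = \frac{b}{8} \int_{-\infty}^{\infty} \cos(b t)\, e^{- 4 t^{2}}\, dt,$$
so $I'(b) = - \frac{b}{8}\, I(b)$.

This is a separable first-order ODE; solving with the initial condition $I(0) = \int_{-\infty}^{\infty} - 7 e^{- 4 t^{2}}\,dt = - \frac{7 \sqrt{\pi}}{2}$ gives
$$I(b) = - \frac{7 \sqrt{\pi} e^{- \frac{b^{2}}{16}}}{2}.$$

Setting $b = 6$:
$$I = - \frac{7 \sqrt{\pi}}{2 e^{\frac{9}{4}}}.$$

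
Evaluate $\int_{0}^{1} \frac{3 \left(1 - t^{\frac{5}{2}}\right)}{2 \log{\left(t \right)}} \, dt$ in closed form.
$- \log{\left(\frac{7 \sqrt{14}}{4} \right)}$

Introduce a parameter $a$ in the exponent: let $I(a) = \int_{0}^{1} \frac{3 \left(1 - t^{a}\right)}{2 \log{\left(t \right)}} \, dt$.

Since $\dfrac{\partial}{\partial a}\,t^{a} = t^{a} \ln t$, the $\ln t$ in the denominator cancels and
$$\frac{dI}{da} = \int_{0}^{1} - \frac{3}{2} t^{a} \, dt = - \frac{3}{2} \left[\frac{t^{a+1}}{a+1}\right]_0^1 = - \frac{3}{2 a + 2}.$$

Integrating with respect to $a$ gives $I(a) = - \frac{3 \log{\left(a + 1 \right)}}{2} + C$.

At $a = 0$ the integrand is identically $0$, so $I(0) = 0$. The closed form gives $0$, hence $C = 0$.

Setting $a = \frac{5}{2}$:
$$I = - \log{\left(\frac{7 \sqrt{14}}{4} \right)}.$$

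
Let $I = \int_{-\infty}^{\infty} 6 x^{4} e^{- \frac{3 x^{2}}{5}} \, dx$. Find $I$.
$\frac{25 \sqrt{15} \sqrt{\pi}}{6}$

Begin with the known integral
$$J(a) = \int_{-\infty}^{\infty} 6 e^{- a x^{2}} \, dx = \frac{6 \sqrt{\pi}}{\sqrt{a}}.$$

Differentiating under the integral sign brings down a factor of $(-x^2)$:
$$\frac{dJ}{da} = \int_{-\infty}^{\infty} - 6 x^{2} e^{- a x^{2}} \, dx = - \frac{3 \sqrt{\pi}}{a^{\frac{3}{2}}}.$$

Repeating twice in total — each differentiation brings down another $(-x^2)$ — gives
$$\frac{d^{2}J}{da^{2}} = \int_{-\infty}^{\infty} 6 x^{4} e^{- a x^{2}} \, dx = \frac{9 \sqrt{\pi}}{2 a^{\frac{5}{2}}},$$
and the integrand here is exactly the target integrand, so $I = \frac{9 \sqrt{\pi}}{2 a^{\frac{5}{2}}}$.

Setting $a = \frac{3}{5}$:
$$I = \frac{25 \sqrt{15} \sqrt{\pi}}{6}.$$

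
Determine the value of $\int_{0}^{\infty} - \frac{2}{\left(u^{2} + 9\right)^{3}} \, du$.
$- \frac{\pi}{648}$

Recall the elementary integral
$$J(a) = \int_{0}^{\infty} - \frac{2}{a^{2} + u^{2}} \, du = - \frac{\pi}{a}.$$

Differentiating under the integral sign with respect to $a$,
$$\frac{dJ}{da} = \int_{0}^{\infty} \frac{4 a}{\left(a^{2} + u^{2}\right)^{2}} \, du = \frac{\pi}{a^{2}},$$
so $\int_{0}^{\infty} - \frac{2}{\left(a^{2} + u^{2}\right)^{2}} \, du = - \frac{\pi}{2 a^{3}}$.

Repeating — each differentiation of $1/(u^2+a^2)^j$ produces $-2ja/(u^2+a^2)^{j+1}$ — and dividing through by $-2ja$ at each step yields, after $2$ differentiations in total,
$$\int_{0}^{\infty} - \frac{2}{\left(a^{2} + u^{2}\right)^{3}} \, du = - \frac{3 \pi}{8 a^{5}}.$$

Setting $a = 3$:
$$I = - \frac{\pi}{648}.$$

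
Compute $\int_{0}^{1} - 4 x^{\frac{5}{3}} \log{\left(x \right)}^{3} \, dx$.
$\frac{243}{512}$

Start from the elementary integral
$$J(a) = \int_{0}^{1} - 4 x^{a} \, dx = - \frac{4}{a + 1}.$$

Differentiating under the integral sign brings down a factor of $\ln x$:
$$\frac{dJ}{da} = \int_{0}^{1} - 4 x^{a} \log{\left(x \right)} \, dx = \frac{4}{\left(a + 1\right)^{2}}.$$

Repeating $3$ times in total — each differentiation brings down another $\ln x$ — gives
$$\frac{d^{3}J}{da^{3}} = \int_{0}^{1} - 4 x^{a} \log{\left(x \right)}^{3} \, dx = \frac{24}{\left(a + 1\right)^{4}},$$
and the integrand here is exactly the target integrand, so $I = \frac{24}{\left(a + 1\right)^{4}}$.

Setting $a = \frac{5}{3}$:
$$I = \frac{243}{512}.$$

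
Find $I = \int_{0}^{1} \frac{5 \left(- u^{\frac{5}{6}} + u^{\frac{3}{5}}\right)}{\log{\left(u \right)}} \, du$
$\log{\left(\frac{254803968}{503284375} \right)}$

Replace the exponent $\frac{3}{5}$ by a parameter $a$: let $I(a) = \int_{0}^{1} \frac{5 \left(- u^{\frac{5}{6}} + u^{a}\right)}{\log{\left(u \right)}} \, du$.

Since $\dfrac{\partial}{\partial a}\,u^{a} = u^{a} \ln u$, the $\ln u$ in the denominator cancels and
$$\frac{dI}{da} = \int_{0}^{1} 5 u^{a} \, du = 5 \left[\frac{u^{a+1}}{a+1}\right]_0^1 = \frac{5}{a + 1}.$$

Integrating with respect to $a$ gives $I(a) = \log{\left(\frac{7776 \left(a + 1\right)^{5}}{161051} \right)} + C$.

At $a = \frac{5}{6}$ the integrand is identically $0$, so $I(\frac{5}{6}) = 0$. The closed form gives $0$, hence $C = 0$.

Setting $a = \frac{3}{5}$:
$$I = \log{\left(\frac{254803968}{503284375} \right)}.$$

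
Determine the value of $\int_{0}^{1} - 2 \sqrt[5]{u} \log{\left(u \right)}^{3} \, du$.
$\frac{625}{108}$

Begin with the known integral
$$J(a) = \int_{0}^{1} - 2 u^{a} \, du = - \frac{2}{a + 1}.$$

Differentiating under the integral sign brings down a factor of $\ln u$:
$$\frac{dJ}{da} = \int_{0}^{1} - 2 u^{a} \log{\left(u \right)} \, du = \frac{2}{\left(a + 1\right)^{2}}.$$

Repeating $3$ times in total — each differentiation brings down another $\ln u$ — gives
$$\frac{d^{3}J}{da^{3}} = \int_{0}^{1} - 2 u^{a} \log{\left(u \right)}^{3} \, du = \frac{12}{\left(a + 1\right)^{4}},$$
and the integrand here is exactly the target integrand, so $I = \frac{12}{\left(a + 1\right)^{4}}$.

Setting $a = \frac{1}{5}$:
$$I = \frac{625}{108}.$$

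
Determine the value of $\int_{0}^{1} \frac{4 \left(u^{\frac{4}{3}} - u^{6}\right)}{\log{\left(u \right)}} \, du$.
$- \log{\left(81 \right)}$

Replace the exponent $6$ by a parameter $a$: let $I(a) = \int_{0}^{1} \frac{4 \left(u^{\frac{4}{3}} - u^{a}\right)}{\log{\left(u \right)}} \, du$.

Since $\dfrac{\partial}{\partial a}\,u^{a} = u^{a} \ln u$, the $\ln u$ in the denominator cancels and
$$\frac{dI}{da} = \int_{0}^{1} -4 u^{a} \, du = -4 \left[\frac{u^{a+1}}{a+1}\right]_0^1 = - \frac{4}{a + 1}.$$

Integrating with respect to $a$ gives $I(a) = - \log{\left(\frac{81 \left(a + 1\right)^{4}}{2401} \right)} + C$.

At $a = \frac{4}{3}$ the integrand is identically $0$, so $I(\frac{4}{3}) = 0$. The closed form gives $0$, hence $C = 0$.

Setting $a = 6$:
$$I = - \log{\left(81 \right)}.$$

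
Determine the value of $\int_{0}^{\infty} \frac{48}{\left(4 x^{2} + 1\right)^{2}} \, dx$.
$6 \pi$

Begin with the known result
$$J(a) = \int_{0}^{\infty} \frac{3}{a^{2} + x^{2}} \, dx = \frac{3 \pi}{2 a}.$$

Differentiating under the integral sign with respect to $a$,
$$\frac{dJ}{da} = \int_{0}^{\infty} - \frac{6 a}{\left(a^{2} + x^{2}\right)^{2}} \, dx = - \frac{3 \pi}{2 a^{2}},$$
so $\int_{0}^{\infty} \frac{3}{\left(a^{2} + x^{2}\right)^{2}} \, dx = \frac{3 \pi}{4 a^{3}}$.

Setting $a = \frac{1}{2}$:
$$I = 6 \pi.$$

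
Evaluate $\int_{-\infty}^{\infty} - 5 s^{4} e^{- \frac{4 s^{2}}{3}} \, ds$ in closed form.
$- \frac{135 \sqrt{3} \sqrt{\pi}}{128}$

Consider the simpler parametrised integral
$$J(a) = \int_{-\infty}^{\infty} - 5 e^{- a s^{2}} \, ds = - \frac{5 \sqrt{\pi}}{\sqrt{a}}.$$

Differentiating under the integral sign brings down a factor of $(-s^2)$:
$$\frac{dJ}{da} = \int_{-\infty}^{\infty} 5 s^{2} e^{- a s^{2}} \, ds = \frac{5 \sqrt{\pi}}{2 a^{\frac{3}{2}}}.$$

Repeating twice in total — each differentiation brings down another $(-s^2)$ — gives
$$\frac{d^{2}J}{da^{2}} = \int_{-\infty}^{\infty} - 5 s^{4} e^{- a s^{2}} \, ds = - \frac{15 \sqrt{\pi}}{4 a^{\frac{5}{2}}},$$
and the integrand here is exactly the target integrand, so $I = - \frac{15 \sqrt{\pi}}{4 a^{\frac{5}{2}}}$.

Setting $a = \frac{4}{3}$:
$$I = - \frac{135 \sqrt{3} \sqrt{\pi}}{128}.$$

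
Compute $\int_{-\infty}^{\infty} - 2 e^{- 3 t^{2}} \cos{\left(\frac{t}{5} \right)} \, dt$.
$- \frac{2 \sqrt{3} \sqrt{\pi}}{3 e^{\frac{1}{300}}}$

Define $I(b) = \int_{-\infty}^{\infty} - 2 e^{- 3 t^{2}} \cos{\left(b t \right)} \, dt$.

Differentiating under the integral sign,
$$I'(b) = \int_{-\infty}^{\infty} 2 t e^{- 3 t^{2}} \sin{\left(b t \right)} \, dt.$$

Integrate $\int_{-\infty}^{\infty} t \sin(b t)\, e^{- 3 t^{2}}\, dt$ by parts with $u = \sin(b t)$ and $dv = t\, e^{- 3 t^{2}}\, dt$, giving $v = - \frac{e^{- 3 t^{2}}}{6}$. The boundary term vanishes and
$$\int_{-\infty}^{\infty} t \sin(b t)\, e^{- 3 t^{2}}\, dt = \frac{b}{6} \int_{-\infty}^{\infty} \cos(b t)\, e^{- 3 t^{2}}\, dt,$$
so $I'(b) = - \frac{b}{6}\, I(b)$.

This is a separable first-order ODE; solving with the initial condition $I(0) = \int_{-\infty}^{\infty} - 2 e^{- 3 t^{2}}\,dt = - \frac{2 \sqrt{3} \sqrt{\pi}}{3}$ gives
$$I(b) = - \frac{2 \sqrt{3} \sqrt{\pi} e^{- \frac{b^{2}}{12}}}{3}.$$

Setting $b = \frac{1}{5}$:
$$I = - \frac{2 \sqrt{3} \sqrt{\pi}}{3 e^{\frac{1}{300}}}.$$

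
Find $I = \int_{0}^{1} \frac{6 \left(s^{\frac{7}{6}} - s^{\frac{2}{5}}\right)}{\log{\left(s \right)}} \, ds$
$- \log{\left(\frac{5489031744}{75418890625} \right)}$

Replace the exponent $\frac{2}{5}$ by a parameter $a$: let $I(a) = \int_{0}^{1} \frac{6 \left(s^{\frac{7}{6}} - s^{a}\right)}{\log{\left(s \right)}} \, ds$.

Since $\dfrac{\partial}{\partial a}\,s^{a} = s^{a} \ln s$, the $\ln s$ in the denominator cancels and
$$\frac{dI}{da} = \int_{0}^{1} -6 s^{a} \, ds = -6 \left[\frac{s^{a+1}}{a+1}\right]_0^1 = - \frac{6}{a + 1}.$$

Integrating with respect to $a$ gives $I(a) = - \log{\left(\frac{46656 \left(a + 1\right)^{6}}{4826809} \right)} + C$.

At $a = \frac{7}{6}$ the integrand is identically $0$, so $I(\frac{7}{6}) = 0$. The closed form gives $0$, hence $C = 0$.

Setting $a = \frac{2}{5}$:
$$I = - \log{\left(\frac{5489031744}{75418890625} \right)}.$$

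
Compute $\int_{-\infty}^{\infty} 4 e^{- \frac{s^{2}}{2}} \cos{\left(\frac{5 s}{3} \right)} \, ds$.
$\frac{4 \sqrt{2} \sqrt{\pi}}{e^{\frac{25}{18}}}$

Define $I(b) = \int_{-\infty}^{\infty} 4 e^{- \frac{s^{2}}{2}} \cos{\left(b s \right)} \, ds$.

Differentiating under the integral sign,
$$I'(b) = \int_{-\infty}^{\infty} - 4 s e^{- \frac{s^{2}}{2}} \sin{\left(b s \right)} \, ds.$$

Integrate $\int_{-\infty}^{\infty} s \sin(b s)\, e^{- \frac{s^{2}}{2}}\, ds$ by parts with $u = \sin(b s)$ and $dv = s\, e^{- \frac{s^{2}}{2}}\, ds$, giving $v = - e^{- \frac{s^{2}}{2}}$. The boundary term vanishes and
$$\int_{-\infty}^{\infty} s \sin(b s)\, e^{- \frac{s^{2}}{2}}\, ds = b \int_{-\infty}^{\infty} \cos(b s)\, e^{- \frac{s^{2}}{2}}\, ds,$$
so $I'(b) = - b\, I(b)$.

This is a separable first-order ODE; solving with the initial condition $I(0) = \int_{-\infty}^{\infty} 4 e^{- \frac{s^{2}}{2}}\,ds = 4 \sqrt{2} \sqrt{\pi}$ gives
$$I(b) = 4 \sqrt{2} \sqrt{\pi} e^{- \frac{b^{2}}{2}}.$$

Setting $b = \frac{5}{3}$:
$$I = \frac{4 \sqrt{2} \sqrt{\pi}}{e^{\frac{25}{18}}}.$$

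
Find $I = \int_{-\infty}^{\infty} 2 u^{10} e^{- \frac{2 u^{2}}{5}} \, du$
$\frac{2953125 \sqrt{10} \sqrt{\pi}}{1024}$

Consider the simpler parametrised integral
$$J(a) = \int_{-\infty}^{\infty} 2 e^{- a u^{2}} \, du = \frac{2 \sqrt{\pi}}{\sqrt{a}}.$$

Differentiating under the integral sign brings down a factor of $(-u^2)$:
$$\frac{dJ}{da} = \int_{-\infty}^{\infty} - 2 u^{2} e^{- a u^{2}} \, du = - \frac{\sqrt{\pi}}{a^{\frac{3}{2}}}.$$

Repeating $5$ times in total — each differentiation brings down another $(-u^2)$ — gives
$$\frac{d^{5}J}{da^{5}} = \int_{-\infty}^{\infty} - 2 u^{10} e^{- a u^{2}} \, du = - \frac{945 \sqrt{\pi}}{16 a^{\frac{11}{2}}},$$
and the integrand here is $(-1)^{5}$ times the target integrand, so $I = (-1)^{5}\,\frac{d^{5}J}{da^{5}} = \frac{945 \sqrt{\pi}}{16 a^{\frac{11}{2}}}$.

Setting $a = \frac{2}{5}$:
$$I = \frac{2953125 \sqrt{10} \sqrt{\pi}}{1024}.$$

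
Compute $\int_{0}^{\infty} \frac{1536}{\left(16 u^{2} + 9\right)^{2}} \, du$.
$\frac{32 \pi}{9}$

Start from the standard arctangent integral
$$J(a) = \int_{0}^{\infty} \frac{6}{a^{2} + u^{2}} \, du = \frac{3 \pi}{a}.$$

Differentiating under the integral sign with respect to $a$,
$$\frac{dJ}{da} = \int_{0}^{\infty} - \frac{12 a}{\left(a^{2} + u^{2}\right)^{2}} \, du = - \frac{3 \pi}{a^{2}},$$
so $\int_{0}^{\infty} \frac{6}{\left(a^{2} + u^{2}\right)^{2}} \, du = \frac{3 \pi}{2 a^{3}}$.

Setting $a = \frac{3}{4}$:
$$I = \frac{32 \pi}{9}.$$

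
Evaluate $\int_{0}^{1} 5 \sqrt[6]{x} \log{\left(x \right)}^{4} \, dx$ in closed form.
$\frac{933120}{16807}$

Begin with the known integral
$$J(a) = \int_{0}^{1} 5 x^{a} \, dx = \frac{5}{a + 1}.$$

Differentiating under the integral sign brings down a factor of $\ln x$:
$$\frac{dJ}{da} = \int_{0}^{1} 5 x^{a} \log{\left(x \right)} \, dx = - \frac{5}{\left(a + 1\right)^{2}}.$$

Repeating $4$ times in total — each differentiation brings down another $\ln x$ — gives
$$\frac{d^{4}J}{da^{4}} = \int_{0}^{1} 5 x^{a} \log{\left(x \right)}^{4} \, dx = \frac{120}{\left(a + 1\right)^{5}},$$
and the integrand here is exactly the target integrand, so $I = \frac{120}{\left(a + 1\right)^{5}}$.

Setting $a = \frac{1}{6}$:
$$I = \frac{933120}{16807}.$$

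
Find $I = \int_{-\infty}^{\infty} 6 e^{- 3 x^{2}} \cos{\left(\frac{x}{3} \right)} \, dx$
$\frac{2 \sqrt{3} \sqrt{\pi}}{e^{\frac{1}{108}}}$

Treat the cosine frequency as a parameter and define $I(b) = \int_{-\infty}^{\infty} 6 e^{- 3 x^{2}} \cos{\left(b x \right)} \, dx$.

Differentiating under the integral sign,
$$I'(b) = \int_{-\infty}^{\infty} - 6 x e^{- 3 x^{2}} \sin{\left(b x \right)} \, dx.$$

Integrate $\int_{-\infty}^{\infty} x \sin(b x)\, e^{- 3 x^{2}}\, dx$ by parts with $u = \sin(b x)$ and $dv = x\, e^{- 3 x^{2}}\, dx$, giving $v = - \frac{e^{- 3 x^{2}}}{6}$. The boundary term vanishes and
$$\int_{-\infty}^{\infty} x \sin(b x)\, e^{- 3 x^{2}}\, dx = \frac{b}{6} \int_{-\infty}^{\infty} \cos(b x)\, e^{- 3 x^{2}}\, dx,$$
so $I'(b) = - \frac{b}{6}\, I(b)$.

This is a separable first-order ODE; solving with the initial condition $I(0) = \int_{-\infty}^{\infty} 6 e^{- 3 x^{2}}\,dx = 2 \sqrt{3} \sqrt{\pi}$ gives
$$I(b) = 2 \sqrt{3} \sqrt{\pi} e^{- \frac{b^{2}}{12}}.$$

Setting $b = \frac{1}{3}$:
$$I = \frac{2 \sqrt{3} \sqrt{\pi}}{e^{\frac{1}{108}}}.$$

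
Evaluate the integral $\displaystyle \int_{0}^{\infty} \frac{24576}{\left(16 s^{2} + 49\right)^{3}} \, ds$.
$\frac{1152 \pi}{16807}$

Start from the standard arctangent integral
$$J(a) = \int_{0}^{\infty} \frac{6}{a^{2} + s^{2}} \, ds = \frac{3 \pi}{a}.$$

Differentiating under the integral sign with respect to $a$,
$$\frac{dJ}{da} = \int_{0}^{\infty} - \frac{12 a}{\left(a^{2} + s^{2}\right)^{2}} \, ds = - \frac{3 \pi}{a^{2}},$$
so $\int_{0}^{\infty} \frac{6}{\left(a^{2} + s^{2}\right)^{2}} \, ds = \frac{3 \pi}{2 a^{3}}$.

Repeating — each differentiation of $1/(s^2+a^2)^j$ produces $-2ja/(s^2+a^2)^{j+1}$ — and dividing through by $-2ja$ at each step yields, after $2$ differentiations in total,
$$\int_{0}^{\infty} \frac{6}{\left(a^{2} + s^{2}\right)^{3}} \, ds = \frac{9 \pi}{8 a^{5}}.$$

Setting $a = \frac{7}{4}$:
$$I = \frac{1152 \pi}{16807}.$$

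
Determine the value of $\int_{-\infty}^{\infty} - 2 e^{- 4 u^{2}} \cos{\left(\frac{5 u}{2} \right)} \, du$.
$- \frac{\sqrt{\pi}}{e^{\frac{25}{64}}}$

Treat the cosine frequency as a parameter and define $I(b) = \int_{-\infty}^{\infty} - 2 e^{- 4 u^{2}} \cos{\left(b u \right)} \, du$.

Differentiating under the integral sign,
$$I'(b) = \int_{-\infty}^{\infty} 2 u e^{- 4 u^{2}} \sin{\left(b u \right)} \, du.$$

Integrate $\int_{-\infty}^{\infty} u \sin(b u)\, e^{- 4 u^{2}}\, du$ by parts with $w = \sin(b u)$ and $dv = u\, e^{- 4 u^{2}}\, du$, giving $v = - \frac{e^{- 4 u^{2}}}{8}$. The boundary term vanishes and
$$\int_{-\infty}^{\infty} u \sin(b u)\, e^{- 4 u^{2}}\, du = \frac{b}{8} \int_{-\infty}^{\infty} \cos(b u)\, e^{- 4 u^{2}}\, du,$$
so $I'(b) = - \frac{b}{8}\, I(b)$.

This is a separable first-order ODE; solving with the initial condition $I(0) = \int_{-\infty}^{\infty} - 2 e^{- 4 u^{2}}\,du = - \sqrt{\pi}$ gives
$$I(b) = - \sqrt{\pi} e^{- \frac{b^{2}}{16}}.$$

Setting $b = \frac{5}{2}$:
$$I = - \frac{\sqrt{\pi}}{e^{\frac{25}{64}}}.$$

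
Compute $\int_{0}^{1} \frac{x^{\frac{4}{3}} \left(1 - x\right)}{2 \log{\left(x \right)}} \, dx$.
$- \log{\left(10 \right)} + \frac{\log{\left(70 \right)}}{2}$

Consider the one-parameter family: let $I(a) = \int_{0}^{1} \frac{- x^{\frac{7}{3}} + x^{a}}{2 \log{\left(x \right)}} \, dx$.

Since $\dfrac{\partial}{\partial a}\,x^{a} = x^{a} \ln x$, the $\ln x$ in the denominator cancels and
$$\frac{dI}{da} = \int_{0}^{1} \frac{1}{2} x^{a} \, dx = \frac{1}{2} \left[\frac{x^{a+1}}{a+1}\right]_0^1 = \frac{1}{2 \left(a + 1\right)}.$$

Integrating with respect to $a$ gives $I(a) = \log{\left(\frac{\sqrt{30} \sqrt{a + 1}}{10} \right)} + C$.

At $a = \frac{7}{3}$ the integrand is identically $0$, so $I(\frac{7}{3}) = 0$. The closed form gives $0$, hence $C = 0$.

Setting $a = \frac{4}{3}$:
$$I = - \log{\left(10 \right)} + \frac{\log{\left(70 \right)}}{2}.$$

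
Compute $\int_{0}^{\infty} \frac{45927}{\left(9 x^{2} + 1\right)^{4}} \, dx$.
$\frac{76545 \pi}{32}$

Start from the standard arctangent integral
$$J(a) = \int_{0}^{\infty} \frac{7}{a^{2} + x^{2}} \, dx = \frac{7 \pi}{2 a}.$$

Differentiating under the integral sign with respect to $a$,
$$\frac{dJ}{da} = \int_{0}^{\infty} - \frac{14 a}{\left(a^{2} + x^{2}\right)^{2}} \, dx = - \frac{7 \pi}{2 a^{2}},$$
so $\int_{0}^{\infty} \frac{7}{\left(a^{2} + x^{2}\right)^{2}} \, dx = \frac{7 \pi}{4 a^{3}}$.

Repeating — each differentiation of $1/(x^2+a^2)^j$ produces $-2ja/(x^2+a^2)^{j+1}$ — and dividing through by $-2ja$ at each step yields, after $3$ differentiations in total,
$$\int_{0}^{\infty} \frac{7}{\left(a^{2} + x^{2}\right)^{4}} \, dx = \frac{35 \pi}{32 a^{7}}.$$

Setting $a = \frac{1}{3}$:
$$I = \frac{76545 \pi}{32}.$$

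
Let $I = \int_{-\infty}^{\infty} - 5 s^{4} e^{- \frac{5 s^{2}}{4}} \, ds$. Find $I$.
$- \frac{24 \sqrt{5} \sqrt{\pi}}{25}$

Start from the elementary integral
$$J(a) = \int_{-\infty}^{\infty} - 5 e^{- a s^{2}} \, ds = - \frac{5 \sqrt{\pi}}{\sqrt{a}}.$$

Differentiating under the integral sign brings down a factor of $(-s^2)$:
$$\frac{dJ}{da} = \int_{-\infty}^{\infty} 5 s^{2} e^{- a s^{2}} \, ds = \frac{5 \sqrt{\pi}}{2 a^{\frac{3}{2}}}.$$

Repeating twice in total — each differentiation brings down another $(-s^2)$ — gives
$$\frac{d^{2}J}{da^{2}} = \int_{-\infty}^{\infty} - 5 s^{4} e^{- a s^{2}} \, ds = - \frac{15 \sqrt{\pi}}{4 a^{\frac{5}{2}}},$$
and the integrand here is exactly the target integrand, so $I = - \frac{15 \sqrt{\pi}}{4 a^{\frac{5}{2}}}$.

Setting $a = \frac{5}{4}$:
$$I = - \frac{24 \sqrt{5} \sqrt{\pi}}{25}.$$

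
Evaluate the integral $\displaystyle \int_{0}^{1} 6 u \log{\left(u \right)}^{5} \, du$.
$- \frac{45}{4}$

Begin with the known integral
$$J(a) = \int_{0}^{1} 6 u^{a} \, du = \frac{6}{a + 1}.$$

Differentiating under the integral sign brings down a factor of $\ln u$:
$$\frac{dJ}{da} = \int_{0}^{1} 6 u^{a} \log{\left(u \right)} \, du = - \frac{6}{\left(a + 1\right)^{2}}.$$

Repeating $5$ times in total — each differentiation brings down another $\ln u$ — gives
$$\frac{d^{5}J}{da^{5}} = \int_{0}^{1} 6 u^{a} \log{\left(u \right)}^{5} \, du = - \frac{720}{\left(a + 1\right)^{6}},$$
and the integrand here is exactly the target integrand, so $I = - \frac{720}{\left(a + 1\right)^{6}}$.

Setting $a = 1$:
$$I = - \frac{45}{4}.$$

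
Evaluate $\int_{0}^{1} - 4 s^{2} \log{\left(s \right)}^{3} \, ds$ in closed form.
$\frac{8}{27}$

Consider the simpler parametrised integral
$$J(a) = \int_{0}^{1} - 4 s^{a} \, ds = - \frac{4}{a + 1}.$$

Differentiating under the integral sign brings down a factor of $\ln s$:
$$\frac{dJ}{da} = \int_{0}^{1} - 4 s^{a} \log{\left(s \right)} \, ds = \frac{4}{\left(a + 1\right)^{2}}.$$

Repeating $3$ times in total — each differentiation brings down another $\ln s$ — gives
$$\frac{d^{3}J}{da^{3}} = \int_{0}^{1} - 4 s^{a} \log{\left(s \right)}^{3} \, ds = \frac{24}{\left(a + 1\right)^{4}},$$
and the integrand here is exactly the target integrand, so $I = \frac{24}{\left(a + 1\right)^{4}}$.

Setting $a = 2$:
$$I = \frac{8}{27}.$$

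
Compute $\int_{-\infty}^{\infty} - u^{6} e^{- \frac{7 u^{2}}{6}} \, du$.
$- \frac{405 \sqrt{42} \sqrt{\pi}}{2401}$

Start from the elementary integral
$$J(a) = \int_{-\infty}^{\infty} - e^{- a u^{2}} \, du = - \frac{\sqrt{\pi}}{\sqrt{a}}.$$

Differentiating under the integral sign brings down a factor of $(-u^2)$:
$$\frac{dJ}{da} = \int_{-\infty}^{\infty} u^{2} e^{- a u^{2}} \, du = \frac{\sqrt{\pi}}{2 a^{\frac{3}{2}}}.$$

Repeating $3$ times in total — each differentiation brings down another $(-u^2)$ — gives
$$\frac{d^{3}J}{da^{3}} = \int_{-\infty}^{\infty} u^{6} e^{- a u^{2}} \, du = \frac{15 \sqrt{\pi}}{8 a^{\frac{7}{2}}},$$
and the integrand here is $(-1)^{3}$ times the target integrand, so $I = (-1)^{3}\,\frac{d^{3}J}{da^{3}} = - \frac{15 \sqrt{\pi}}{8 a^{\frac{7}{2}}}$.

Setting $a = \frac{7}{6}$:
$$I = - \frac{405 \sqrt{42} \sqrt{\pi}}{2401}.$$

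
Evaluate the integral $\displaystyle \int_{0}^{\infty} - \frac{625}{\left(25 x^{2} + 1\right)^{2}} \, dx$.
$- \frac{125 \pi}{4}$

Recall the elementary integral
$$J(a) = \int_{0}^{\infty} - \frac{1}{a^{2} + x^{2}} \, dx = - \frac{\pi}{2 a}.$$

Differentiating under the integral sign with respect to $a$,
$$\frac{dJ}{da} = \int_{0}^{\infty} \frac{2 a}{\left(a^{2} + x^{2}\right)^{2}} \, dx = \frac{\pi}{2 a^{2}},$$
so $\int_{0}^{\infty} - \frac{1}{\left(a^{2} + x^{2}\right)^{2}} \, dx = - \frac{\pi}{4 a^{3}}$.

Setting $a = \frac{1}{5}$:
$$I = - \frac{125 \pi}{4}.$$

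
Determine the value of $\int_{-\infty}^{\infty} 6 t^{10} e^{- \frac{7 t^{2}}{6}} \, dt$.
$\frac{196830 \sqrt{42} \sqrt{\pi}}{16807}$

Consider the simpler parametrised integral
$$J(a) = \int_{-\infty}^{\infty} 6 e^{- a t^{2}} \, dt = \frac{6 \sqrt{\pi}}{\sqrt{a}}.$$

Differentiating under the integral sign brings down a factor of $(-t^2)$:
$$\frac{dJ}{da} = \int_{-\infty}^{\infty} - 6 t^{2} e^{- a t^{2}} \, dt = - \frac{3 \sqrt{\pi}}{a^{\frac{3}{2}}}.$$

Repeating $5$ times in total — each differentiation brings down another $(-t^2)$ — gives
$$\frac{d^{5}J}{da^{5}} = \int_{-\infty}^{\infty} - 6 t^{10} e^{- a t^{2}} \, dt = - \frac{2835 \sqrt{\pi}}{16 a^{\frac{11}{2}}},$$
and the integrand here is $(-1)^{5}$ times the target integrand, so $I = (-1)^{5}\,\frac{d^{5}J}{da^{5}} = \frac{2835 \sqrt{\pi}}{16 a^{\frac{11}{2}}}$.

Setting $a = \frac{7}{6}$:
$$I = \frac{196830 \sqrt{42} \sqrt{\pi}}{16807}.$$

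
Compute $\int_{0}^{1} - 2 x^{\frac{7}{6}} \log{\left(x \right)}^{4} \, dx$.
$- \frac{373248}{371293}$

Consider the simpler parametrised integral
$$J(a) = \int_{0}^{1} - 2 x^{a} \, dx = - \frac{2}{a + 1}.$$

Differentiating under the integral sign brings down a factor of $\ln x$:
$$\frac{dJ}{da} = \int_{0}^{1} - 2 x^{a} \log{\left(x \right)} \, dx = \frac{2}{\left(a + 1\right)^{2}}.$$

Repeating $4$ times in total — each differentiation brings down another $\ln x$ — gives
$$\frac{d^{4}J}{da^{4}} = \int_{0}^{1} - 2 x^{a} \log{\left(x \right)}^{4} \, dx = - \frac{48}{\left(a + 1\right)^{5}},$$
and the integrand here is exactly the target integrand, so $I = - \frac{48}{\left(a + 1\right)^{5}}$.

Setting $a = \frac{7}{6}$:
$$I = - \frac{373248}{371293}.$$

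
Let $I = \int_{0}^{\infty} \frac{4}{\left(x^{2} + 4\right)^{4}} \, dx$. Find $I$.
$\frac{5 \pi}{1024}$

Recall the elementary integral
$$J(a) = \int_{0}^{\infty} \frac{4}{a^{2} + x^{2}} \, dx = \frac{2 \pi}{a}.$$

Differentiating under the integral sign with respect to $a$,
$$\frac{dJ}{da} = \int_{0}^{\infty} - \frac{8 a}{\left(a^{2} + x^{2}\right)^{2}} \, dx = - \frac{2 \pi}{a^{2}},$$
so $\int_{0}^{\infty} \frac{4}{\left(a^{2} + x^{2}\right)^{2}} \, dx = \frac{\pi}{a^{3}}$.

Repeating — each differentiation of $1/(x^2+a^2)^j$ produces $-2ja/(x^2+a^2)^{j+1}$ — and dividing through by $-2ja$ at each step yields, after $3$ differentiations in total,
$$\int_{0}^{\infty} \frac{4}{\left(a^{2} + x^{2}\right)^{4}} \, dx = \frac{5 \pi}{8 a^{7}}.$$

Setting $a = 2$:
$$I = \frac{5 \pi}{1024}.$$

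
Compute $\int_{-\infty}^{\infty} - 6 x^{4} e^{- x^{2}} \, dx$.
$- \frac{9 \sqrt{\pi}}{2}$

Begin with the known integral
$$J(a) = \int_{-\infty}^{\infty} - 6 e^{- a x^{2}} \, dx = - \frac{6 \sqrt{\pi}}{\sqrt{a}}.$$

Differentiating under the integral sign brings down a factor of $(-x^2)$:
$$\frac{dJ}{da} = \int_{-\infty}^{\infty} 6 x^{2} e^{- a x^{2}} \, dx = \frac{3 \sqrt{\pi}}{a^{\frac{3}{2}}}.$$

Repeating twice in total — each differentiation brings down another $(-x^2)$ — gives
$$\frac{d^{2}J}{da^{2}} = \int_{-\infty}^{\infty} - 6 x^{4} e^{- a x^{2}} \, dx = - \frac{9 \sqrt{\pi}}{2 a^{\frac{5}{2}}},$$
and the integrand here is exactly the target integrand, so $I = - \frac{9 \sqrt{\pi}}{2 a^{\frac{5}{2}}}$.

Setting $a = 1$:
$$I = - \frac{9 \sqrt{\pi}}{2}.$$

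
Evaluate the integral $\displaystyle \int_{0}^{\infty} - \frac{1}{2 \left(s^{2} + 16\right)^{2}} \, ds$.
$- \frac{\pi}{512}$

Recall the elementary integral
$$J(a) = \int_{0}^{\infty} - \frac{1}{2 \left(a^{2} + s^{2}\right)} \, ds = - \frac{\pi}{4 a}.$$

Differentiating under the integral sign with respect to $a$,
$$\frac{dJ}{da} = \int_{0}^{\infty} \frac{a}{\left(a^{2} + s^{2}\right)^{2}} \, ds = \frac{\pi}{4 a^{2}},$$
so $\int_{0}^{\infty} - \frac{1}{2 \left(a^{2} + s^{2}\right)^{2}} \, ds = - \frac{\pi}{8 a^{3}}$.

Setting $a = 4$:
$$I = - \frac{\pi}{512}.$$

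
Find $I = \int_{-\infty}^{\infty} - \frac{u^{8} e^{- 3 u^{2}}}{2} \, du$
$- \frac{35 \sqrt{3} \sqrt{\pi}}{2592}$

Start from the elementary integral
$$J(a) = \int_{-\infty}^{\infty} - \frac{e^{- a u^{2}}}{2} \, du = - \frac{\sqrt{\pi}}{2 \sqrt{a}}.$$

Differentiating under the integral sign brings down a factor of $(-u^2)$:
$$\frac{dJ}{da} = \int_{-\infty}^{\infty} \frac{u^{2} e^{- a u^{2}}}{2} \, du = \frac{\sqrt{\pi}}{4 a^{\frac{3}{2}}}.$$

Repeating $4$ times in total — each differentiation brings down another $(-u^2)$ — gives
$$\frac{d^{4}J}{da^{4}} = \int_{-\infty}^{\infty} - \frac{u^{8} e^{- a u^{2}}}{2} \, du = - \frac{105 \sqrt{\pi}}{32 a^{\frac{9}{2}}},$$
and the integrand here is exactly the target integrand, so $I = - \frac{105 \sqrt{\pi}}{32 a^{\frac{9}{2}}}$.

Setting $a = 3$:
$$I = - \frac{35 \sqrt{3} \sqrt{\pi}}{2592}.$$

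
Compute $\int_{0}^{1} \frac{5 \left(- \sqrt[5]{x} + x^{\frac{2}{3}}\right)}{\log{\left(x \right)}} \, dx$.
$\log{\left(\frac{9765625}{1889568} \right)}$

Consider the one-parameter family: let $I(a) = \int_{0}^{1} \frac{5 \left(- \sqrt[5]{x} + x^{a}\right)}{\log{\left(x \right)}} \, dx$.

Since $\dfrac{\partial}{\partial a}\,x^{a} = x^{a} \ln x$, the $\ln x$ in the denominator cancels and
$$\frac{dI}{da} = \int_{0}^{1} 5 x^{a} \, dx = 5 \left[\frac{x^{a+1}}{a+1}\right]_0^1 = \frac{5}{a + 1}.$$

Integrating with respect to $a$ gives $I(a) = \log{\left(\frac{3125 \left(a + 1\right)^{5}}{7776} \right)} + C$.

At $a = \frac{1}{5}$ the integrand is identically $0$, so $I(\frac{1}{5}) = 0$. The closed form gives $0$, hence $C = 0$.

Setting $a = \frac{2}{3}$:
$$I = \log{\left(\frac{9765625}{1889568} \right)}.$$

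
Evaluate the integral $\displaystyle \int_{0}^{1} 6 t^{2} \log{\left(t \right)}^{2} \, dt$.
$\frac{4}{9}$

Consider the simpler parametrised integral
$$J(a) = \int_{0}^{1} 6 t^{a} \, dt = \frac{6}{a + 1}.$$

Differentiating under the integral sign brings down a factor of $\ln t$:
$$\frac{dJ}{da} = \int_{0}^{1} 6 t^{a} \log{\left(t \right)} \, dt = - \frac{6}{\left(a + 1\right)^{2}}.$$

Repeating twice in total — each differentiation brings down another $\ln t$ — gives
$$\frac{d^{2}J}{da^{2}} = \int_{0}^{1} 6 t^{a} \log{\left(t \right)}^{2} \, dt = \frac{12}{\left(a + 1\right)^{3}},$$
and the integrand here is exactly the target integrand, so $I = \frac{12}{\left(a + 1\right)^{3}}$.

Setting $a = 2$:
$$I = \frac{4}{9}.$$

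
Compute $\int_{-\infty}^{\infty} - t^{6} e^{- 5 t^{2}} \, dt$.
$- \frac{3 \sqrt{5} \sqrt{\pi}}{1000}$

Consider the simpler parametrised integral
$$J(a) = \int_{-\infty}^{\infty} - e^{- a t^{2}} \, dt = - \frac{\sqrt{\pi}}{\sqrt{a}}.$$

Differentiating under the integral sign brings down a factor of $(-t^2)$:
$$\frac{dJ}{da} = \int_{-\infty}^{\infty} t^{2} e^{- a t^{2}} \, dt = \frac{\sqrt{\pi}}{2 a^{\frac{3}{2}}}.$$

Repeating $3$ times in total — each differentiation brings down another $(-t^2)$ — gives
$$\frac{d^{3}J}{da^{3}} = \int_{-\infty}^{\infty} t^{6} e^{- a t^{2}} \, dt = \frac{15 \sqrt{\pi}}{8 a^{\frac{7}{2}}},$$
and the integrand here is $(-1)^{3}$ times the target integrand, so $I = (-1)^{3}\,\frac{d^{3}J}{da^{3}} = - \frac{15 \sqrt{\pi}}{8 a^{\frac{7}{2}}}$.

Setting $a = 5$:
$$I = - \frac{3 \sqrt{5} \sqrt{\pi}}{1000}.$$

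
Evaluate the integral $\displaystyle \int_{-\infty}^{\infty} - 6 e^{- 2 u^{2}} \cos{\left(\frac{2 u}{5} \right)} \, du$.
$- \frac{3 \sqrt{2} \sqrt{\pi}}{e^{\frac{1}{50}}}$

Define $I(b) = \int_{-\infty}^{\infty} - 6 e^{- 2 u^{2}} \cos{\left(b u \right)} \, du$.

Differentiating under the integral sign,
$$I'(b) = \int_{-\infty}^{\infty} 6 u e^{- 2 u^{2}} \sin{\left(b u \right)} \, du.$$

Integrate $\int_{-\infty}^{\infty} u \sin(b u)\, e^{- 2 u^{2}}\, du$ by parts with $w = \sin(b u)$ and $dv = u\, e^{- 2 u^{2}}\, du$, giving $v = - \frac{e^{- 2 u^{2}}}{4}$. The boundary term vanishes and
$$\int_{-\infty}^{\infty} u \sin(b u)\, e^{- 2 u^{2}}\, du = \frac{b}{4} \int_{-\infty}^{\infty} \cos(b u)\, e^{- 2 u^{2}}\, du,$$
so $I'(b) = - \frac{b}{4}\, I(b)$.

This is a separable first-order ODE; solving with the initial condition $I(0) = \int_{-\infty}^{\infty} - 6 e^{- 2 u^{2}}\,du = - 3 \sqrt{2} \sqrt{\pi}$ gives
$$I(b) = - 3 \sqrt{2} \sqrt{\pi} e^{- \frac{b^{2}}{8}}.$$

Setting $b = \frac{2}{5}$:
$$I = - \frac{3 \sqrt{2} \sqrt{\pi}}{e^{\frac{1}{50}}}.$$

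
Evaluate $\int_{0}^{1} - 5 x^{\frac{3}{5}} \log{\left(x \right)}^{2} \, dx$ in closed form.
$- \frac{625}{256}$

Start from the elementary integral
$$J(a) = \int_{0}^{1} - 5 x^{a} \, dx = - \frac{5}{a + 1}.$$

Differentiating under the integral sign brings down a factor of $\ln x$:
$$\frac{dJ}{da} = \int_{0}^{1} - 5 x^{a} \log{\left(x \right)} \, dx = \frac{5}{\left(a + 1\right)^{2}}.$$

Repeating twice in total — each differentiation brings down another $\ln x$ — gives
$$\frac{d^{2}J}{da^{2}} = \int_{0}^{1} - 5 x^{a} \log{\left(x \right)}^{2} \, dx = - \frac{10}{\left(a + 1\right)^{3}},$$
and the integrand here is exactly the target integrand, so $I = - \frac{10}{\left(a + 1\right)^{3}}$.

Setting $a = \frac{3}{5}$:
$$I = - \frac{625}{256}.$$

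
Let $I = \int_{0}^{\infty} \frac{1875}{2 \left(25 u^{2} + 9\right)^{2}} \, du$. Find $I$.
$\frac{125 \pi}{72}$

Recall the elementary integral
$$J(a) = \int_{0}^{\infty} \frac{3}{2 \left(a^{2} + u^{2}\right)} \, du = \frac{3 \pi}{4 a}.$$

Differentiating under the integral sign with respect to $a$,
$$\frac{dJ}{da} = \int_{0}^{\infty} - \frac{3 a}{\left(a^{2} + u^{2}\right)^{2}} \, du = - \frac{3 \pi}{4 a^{2}},$$
so $\int_{0}^{\infty} \frac{3}{2 \left(a^{2} + u^{2}\right)^{2}} \, du = \frac{3 \pi}{8 a^{3}}$.

Setting $a = \frac{3}{5}$:
$$I = \frac{125 \pi}{72}.$$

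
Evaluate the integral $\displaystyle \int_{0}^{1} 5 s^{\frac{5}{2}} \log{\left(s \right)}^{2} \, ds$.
$\frac{80}{343}$

Consider the simpler parametrised integral
$$J(a) = \int_{0}^{1} 5 s^{a} \, ds = \frac{5}{a + 1}.$$

Differentiating under the integral sign brings down a factor of $\ln s$:
$$\frac{dJ}{da} = \int_{0}^{1} 5 s^{a} \log{\left(s \right)} \, ds = - \frac{5}{\left(a + 1\right)^{2}}.$$

Repeating twice in total — each differentiation brings down another $\ln s$ — gives
$$\frac{d^{2}J}{da^{2}} = \int_{0}^{1} 5 s^{a} \log{\left(s \right)}^{2} \, ds = \frac{10}{\left(a + 1\right)^{3}},$$
and the integrand here is exactly the target integrand, so $I = \frac{10}{\left(a + 1\right)^{3}}$.

Setting $a = \frac{5}{2}$:
$$I = \frac{80}{343}.$$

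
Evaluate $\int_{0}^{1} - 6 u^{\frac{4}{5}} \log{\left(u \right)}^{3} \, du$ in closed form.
$\frac{2500}{729}$

Begin with the known integral
$$J(a) = \int_{0}^{1} - 6 u^{a} \, du = - \frac{6}{a + 1}.$$

Differentiating under the integral sign brings down a factor of $\ln u$:
$$\frac{dJ}{da} = \int_{0}^{1} - 6 u^{a} \log{\left(u \right)} \, du = \frac{6}{\left(a + 1\right)^{2}}.$$

Repeating $3$ times in total — each differentiation brings down another $\ln u$ — gives
$$\frac{d^{3}J}{da^{3}} = \int_{0}^{1} - 6 u^{a} \log{\left(u \right)}^{3} \, du = \frac{36}{\left(a + 1\right)^{4}},$$
and the integrand here is exactly the target integrand, so $I = \frac{36}{\left(a + 1\right)^{4}}$.

Setting $a = \frac{4}{5}$:
$$I = \frac{2500}{729}.$$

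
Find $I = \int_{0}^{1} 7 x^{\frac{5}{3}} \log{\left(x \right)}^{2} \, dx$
$\frac{189}{256}$

Consider the simpler parametrised integral
$$J(a) = \int_{0}^{1} 7 x^{a} \, dx = \frac{7}{a + 1}.$$

Differentiating under the integral sign brings down a factor of $\ln x$:
$$\frac{dJ}{da} = \int_{0}^{1} 7 x^{a} \log{\left(x \right)} \, dx = - \frac{7}{\left(a + 1\right)^{2}}.$$

Repeating twice in total — each differentiation brings down another $\ln x$ — gives
$$\frac{d^{2}J}{da^{2}} = \int_{0}^{1} 7 x^{a} \log{\left(x \right)}^{2} \, dx = \frac{14}{\left(a + 1\right)^{3}},$$
and the integrand here is exactly the target integrand, so $I = \frac{14}{\left(a + 1\right)^{3}}$.

Setting $a = \frac{5}{3}$:
$$I = \frac{189}{256}.$$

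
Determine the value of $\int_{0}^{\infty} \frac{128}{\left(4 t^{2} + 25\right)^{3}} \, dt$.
$\frac{12 \pi}{3125}$

Begin with the known result
$$J(a) = \int_{0}^{\infty} \frac{2}{a^{2} + t^{2}} \, dt = \frac{\pi}{a}.$$

Differentiating under the integral sign with respect to $a$,
$$\frac{dJ}{da} = \int_{0}^{\infty} - \frac{4 a}{\left(a^{2} + t^{2}\right)^{2}} \, dt = - \frac{\pi}{a^{2}},$$
so $\int_{0}^{\infty} \frac{2}{\left(a^{2} + t^{2}\right)^{2}} \, dt = \frac{\pi}{2 a^{3}}$.

Repeating — each differentiation of $1/(t^2+a^2)^j$ produces $-2ja/(t^2+a^2)^{j+1}$ — and dividing through by $-2ja$ at each step yields, after $2$ differentiations in total,
$$\int_{0}^{\infty} \frac{2}{\left(a^{2} + t^{2}\right)^{3}} \, dt = \frac{3 \pi}{8 a^{5}}.$$

Setting $a = \frac{5}{2}$:
$$I = \frac{12 \pi}{3125}.$$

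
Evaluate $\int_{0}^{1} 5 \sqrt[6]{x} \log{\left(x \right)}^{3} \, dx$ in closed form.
$- \frac{38880}{2401}$

Begin with the known integral
$$J(a) = \int_{0}^{1} 5 x^{a} \, dx = \frac{5}{a + 1}.$$

Differentiating under the integral sign brings down a factor of $\ln x$:
$$\frac{dJ}{da} = \int_{0}^{1} 5 x^{a} \log{\left(x \right)} \, dx = - \frac{5}{\left(a + 1\right)^{2}}.$$

Repeating $3$ times in total — each differentiation brings down another $\ln x$ — gives
$$\frac{d^{3}J}{da^{3}} = \int_{0}^{1} 5 x^{a} \log{\left(x \right)}^{3} \, dx = - \frac{30}{\left(a + 1\right)^{4}},$$
and the integrand here is exactly the target integrand, so $I = - \frac{30}{\left(a + 1\right)^{4}}$.

Setting $a = \frac{1}{6}$:
$$I = - \frac{38880}{2401}.$$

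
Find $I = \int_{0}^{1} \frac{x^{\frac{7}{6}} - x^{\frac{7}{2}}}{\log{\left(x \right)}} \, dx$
$- \log{\left(\frac{27}{13} \right)}$

Replace the exponent $\frac{7}{2}$ by a parameter $a$: let $I(a) = \int_{0}^{1} \frac{x^{\frac{7}{6}} - x^{a}}{\log{\left(x \right)}} \, dx$.

Since $\dfrac{\partial}{\partial a}\,x^{a} = x^{a} \ln x$, the $\ln x$ in the denominator cancels and
$$\frac{dI}{da} = \int_{0}^{1} -1 x^{a} \, dx = -1 \left[\frac{x^{a+1}}{a+1}\right]_0^1 = - \frac{1}{a + 1}.$$

Integrating with respect to $a$ gives $I(a) = - \log{\left(\frac{6 a}{13} + \frac{6}{13} \right)} + C$.

At $a = \frac{7}{6}$ the integrand is identically $0$, so $I(\frac{7}{6}) = 0$. The closed form gives $0$, hence $C = 0$.

Setting $a = \frac{7}{2}$:
$$I = - \log{\left(\frac{27}{13} \right)}.$$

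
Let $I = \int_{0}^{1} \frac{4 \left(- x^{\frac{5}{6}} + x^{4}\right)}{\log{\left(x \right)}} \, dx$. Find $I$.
$\log{\left(\frac{810000}{14641} \right)}$

Consider the one-parameter family: let $I(a) = \int_{0}^{1} \frac{4 \left(- x^{\frac{5}{6}} + x^{a}\right)}{\log{\left(x \right)}} \, dx$.

Since $\dfrac{\partial}{\partial a}\,x^{a} = x^{a} \ln x$, the $\ln x$ in the denominator cancels and
$$\frac{dI}{da} = \int_{0}^{1} 4 x^{a} \, dx = 4 \left[\frac{x^{a+1}}{a+1}\right]_0^1 = \frac{4}{a + 1}.$$

Integrating with respect to $a$ gives $I(a) = \log{\left(\frac{1296 \left(a + 1\right)^{4}}{14641} \right)} + C$.

At $a = \frac{5}{6}$ the integrand is identically $0$, so $I(\frac{5}{6}) = 0$. The closed form gives $0$, hence $C = 0$.

Setting $a = 4$:
$$I = \log{\left(\frac{810000}{14641} \right)}.$$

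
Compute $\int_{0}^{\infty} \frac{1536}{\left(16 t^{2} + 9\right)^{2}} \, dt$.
$\frac{32 \pi}{9}$

Start from the standard arctangent integral
$$J(a) = \int_{0}^{\infty} \frac{6}{a^{2} + t^{2}} \, dt = \frac{3 \pi}{a}.$$

Differentiating under the integral sign with respect to $a$,
$$\frac{dJ}{da} = \int_{0}^{\infty} - \frac{12 a}{\left(a^{2} + t^{2}\right)^{2}} \, dt = - \frac{3 \pi}{a^{2}},$$
so $\int_{0}^{\infty} \frac{6}{\left(a^{2} + t^{2}\right)^{2}} \, dt = \frac{3 \pi}{2 a^{3}}$.

Setting $a = \frac{3}{4}$:
$$I = \frac{32 \pi}{9}.$$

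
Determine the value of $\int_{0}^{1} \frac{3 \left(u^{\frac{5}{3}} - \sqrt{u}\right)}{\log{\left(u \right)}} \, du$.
$\log{\left(\frac{4096}{729} \right)}$

Replace the exponent $\frac{5}{3}$ by a parameter $a$: let $I(a) = \int_{0}^{1} \frac{3 \left(- \sqrt{u} + u^{a}\right)}{\log{\left(u \right)}} \, du$.

Since $\dfrac{\partial}{\partial a}\,u^{a} = u^{a} \ln u$, the $\ln u$ in the denominator cancels and
$$\frac{dI}{da} = \int_{0}^{1} 3 u^{a} \, du = 3 \left[\frac{u^{a+1}}{a+1}\right]_0^1 = \frac{3}{a + 1}.$$

Integrating with respect to $a$ gives $I(a) = \log{\left(\frac{8 \left(a + 1\right)^{3}}{27} \right)} + C$.

At $a = \frac{1}{2}$ the integrand is identically $0$, so $I(\frac{1}{2}) = 0$. The closed form gives $0$, hence $C = 0$.

Setting $a = \frac{5}{3}$:
$$I = \log{\left(\frac{4096}{729} \right)}.$$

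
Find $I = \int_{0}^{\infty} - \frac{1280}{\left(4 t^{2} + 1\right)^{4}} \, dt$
$- 100 \pi$

Start from the standard arctangent integral
$$J(a) = \int_{0}^{\infty} - \frac{5}{a^{2} + t^{2}} \, dt = - \frac{5 \pi}{2 a}.$$

Differentiating under the integral sign with respect to $a$,
$$\frac{dJ}{da} = \int_{0}^{\infty} \frac{10 a}{\left(a^{2} + t^{2}\right)^{2}} \, dt = \frac{5 \pi}{2 a^{2}},$$
so $\int_{0}^{\infty} - \frac{5}{\left(a^{2} + t^{2}\right)^{2}} \, dt = - \frac{5 \pi}{4 a^{3}}$.

Repeating — each differentiation of $1/(t^2+a^2)^j$ produces $-2ja/(t^2+a^2)^{j+1}$ — and dividing through by $-2ja$ at each step yields, after $3$ differentiations in total,
$$\int_{0}^{\infty} - \frac{5}{\left(a^{2} + t^{2}\right)^{4}} \, dt = - \frac{25 \pi}{32 a^{7}}.$$

Setting $a = \frac{1}{2}$:
$$I = - 100 \pi.$$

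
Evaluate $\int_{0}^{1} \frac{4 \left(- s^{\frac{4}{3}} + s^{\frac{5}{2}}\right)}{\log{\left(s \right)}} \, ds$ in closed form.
$\log{\left(\frac{81}{16} \right)}$

Replace the exponent $\frac{5}{2}$ by a parameter $a$: let $I(a) = \int_{0}^{1} \frac{4 \left(- s^{\frac{4}{3}} + s^{a}\right)}{\log{\left(s \right)}} \, ds$.

Since $\dfrac{\partial}{\partial a}\,s^{a} = s^{a} \ln s$, the $\ln s$ in the denominator cancels and
$$\frac{dI}{da} = \int_{0}^{1} 4 s^{a} \, ds = 4 \left[\frac{s^{a+1}}{a+1}\right]_0^1 = \frac{4}{a + 1}.$$

Integrating with respect to $a$ gives $I(a) = \log{\left(\frac{81 \left(a + 1\right)^{4}}{2401} \right)} + C$.

At $a = \frac{4}{3}$ the integrand is identically $0$, so $I(\frac{4}{3}) = 0$. The closed form gives $0$, hence $C = 0$.

Setting $a = \frac{5}{2}$:
$$I = \log{\left(\frac{81}{16} \right)}.$$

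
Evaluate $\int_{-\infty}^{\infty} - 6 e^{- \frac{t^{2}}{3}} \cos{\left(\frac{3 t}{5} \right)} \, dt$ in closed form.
$- \frac{6 \sqrt{3} \sqrt{\pi}}{e^{\frac{27}{100}}}$

Let $b$ denote the cosine frequency and define $I(b) = \int_{-\infty}^{\infty} - 6 e^{- \frac{t^{2}}{3}} \cos{\left(b t \right)} \, dt$.

Differentiating under the integral sign,
$$I'(b) = \int_{-\infty}^{\infty} 6 t e^{- \frac{t^{2}}{3}} \sin{\left(b t \right)} \, dt.$$

Integrate $\int_{-\infty}^{\infty} t \sin(b t)\, e^{- \frac{t^{2}}{3}}\, dt$ by parts with $u = \sin(b t)$ and $dv = t\, e^{- \frac{t^{2}}{3}}\, dt$, giving $v = - \frac{3 e^{- \frac{t^{2}}{3}}}{2}$. The boundary term vanishes and
$$\int_{-\infty}^{\infty} t \sin(b t)\, e^{- \frac{t^{2}}{3}}\, dt = \frac{3 b}{2} \int_{-\infty}^{\infty} \cos(b t)\, e^{- \frac{t^{2}}{3}}\, dt,$$
so $I'(b) = - \frac{3 b}{2}\, I(b)$.

This is a separable first-order ODE; solving with the initial condition $I(0) = \int_{-\infty}^{\infty} - 6 e^{- \frac{t^{2}}{3}}\,dt = - 6 \sqrt{3} \sqrt{\pi}$ gives
$$I(b) = - 6 \sqrt{3} \sqrt{\pi} e^{- \frac{3 b^{2}}{4}}.$$

Setting $b = \frac{3}{5}$:
$$I = - \frac{6 \sqrt{3} \sqrt{\pi}}{e^{\frac{27}{100}}}.$$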